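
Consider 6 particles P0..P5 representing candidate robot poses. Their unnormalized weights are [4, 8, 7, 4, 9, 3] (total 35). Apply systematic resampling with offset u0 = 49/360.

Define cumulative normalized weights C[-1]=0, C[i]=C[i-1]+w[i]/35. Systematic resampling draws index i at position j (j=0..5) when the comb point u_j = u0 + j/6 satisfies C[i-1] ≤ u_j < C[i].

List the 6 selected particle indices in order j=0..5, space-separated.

1 1 2 3 4 5

C = [4/35, 12/35, 19/35, 23/35, 32/35, 1]
j=0: u_0=49/360 ∈ [4/35, 12/35) → index 1
j=1: u_1=109/360 ∈ [4/35, 12/35) → index 1
j=2: u_2=169/360 ∈ [12/35, 19/35) → index 2
j=3: u_3=229/360 ∈ [19/35, 23/35) → index 3
j=4: u_4=289/360 ∈ [23/35, 32/35) → index 4
j=5: u_5=349/360 ∈ [32/35, 1) → index 5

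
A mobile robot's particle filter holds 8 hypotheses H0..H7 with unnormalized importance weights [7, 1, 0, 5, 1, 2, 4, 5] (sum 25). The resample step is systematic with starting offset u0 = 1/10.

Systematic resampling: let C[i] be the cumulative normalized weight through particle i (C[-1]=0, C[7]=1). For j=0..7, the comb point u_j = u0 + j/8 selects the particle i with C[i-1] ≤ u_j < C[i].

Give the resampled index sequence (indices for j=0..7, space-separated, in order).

C = [7/25, 8/25, 8/25, 13/25, 14/25, 16/25, 4/5, 1]
j=0: u_0=1/10 ∈ [0, 7/25) → index 0
j=1: u_1=9/40 ∈ [0, 7/25) → index 0
j=2: u_2=7/20 ∈ [8/25, 13/25) → index 3
j=3: u_3=19/40 ∈ [8/25, 13/25) → index 3
j=4: u_4=3/5 ∈ [14/25, 16/25) → index 5
j=5: u_5=29/40 ∈ [16/25, 4/5) → index 6
j=6: u_6=17/20 ∈ [4/5, 1) → index 7
j=7: u_7=39/40 ∈ [4/5, 1) → index 7

0 0 3 3 5 6 7 7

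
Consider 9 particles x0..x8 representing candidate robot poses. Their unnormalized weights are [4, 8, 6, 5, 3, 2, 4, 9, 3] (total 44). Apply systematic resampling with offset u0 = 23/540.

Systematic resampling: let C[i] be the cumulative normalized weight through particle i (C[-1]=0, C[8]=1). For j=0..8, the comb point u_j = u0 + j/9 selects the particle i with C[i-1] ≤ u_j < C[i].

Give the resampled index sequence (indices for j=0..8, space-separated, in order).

0 1 1 2 3 5 6 7 7

C = [1/11, 3/11, 9/22, 23/44, 13/22, 7/11, 8/11, 41/44, 1]
j=0: u_0=23/540 ∈ [0, 1/11) → index 0
j=1: u_1=83/540 ∈ [1/11, 3/11) → index 1
j=2: u_2=143/540 ∈ [1/11, 3/11) → index 1
j=3: u_3=203/540 ∈ [3/11, 9/22) → index 2
j=4: u_4=263/540 ∈ [9/22, 23/44) → index 3
j=5: u_5=323/540 ∈ [13/22, 7/11) → index 5
j=6: u_6=383/540 ∈ [7/11, 8/11) → index 6
j=7: u_7=443/540 ∈ [8/11, 41/44) → index 7
j=8: u_8=503/540 ∈ [8/11, 41/44) → index 7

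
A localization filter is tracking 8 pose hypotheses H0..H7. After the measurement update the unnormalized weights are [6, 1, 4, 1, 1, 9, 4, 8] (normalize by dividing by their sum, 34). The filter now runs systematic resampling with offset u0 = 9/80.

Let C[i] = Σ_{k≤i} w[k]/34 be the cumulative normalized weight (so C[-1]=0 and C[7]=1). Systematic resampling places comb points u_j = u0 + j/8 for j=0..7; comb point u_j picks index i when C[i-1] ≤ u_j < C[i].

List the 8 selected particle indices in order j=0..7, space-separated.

0 2 4 5 5 6 7 7

C = [3/17, 7/34, 11/34, 6/17, 13/34, 11/17, 13/17, 1]
j=0: u_0=9/80 ∈ [0, 3/17) → index 0
j=1: u_1=19/80 ∈ [7/34, 11/34) → index 2
j=2: u_2=29/80 ∈ [6/17, 13/34) → index 4
j=3: u_3=39/80 ∈ [13/34, 11/17) → index 5
j=4: u_4=49/80 ∈ [13/34, 11/17) → index 5
j=5: u_5=59/80 ∈ [11/17, 13/17) → index 6
j=6: u_6=69/80 ∈ [13/17, 1) → index 7
j=7: u_7=79/80 ∈ [13/17, 1) → index 7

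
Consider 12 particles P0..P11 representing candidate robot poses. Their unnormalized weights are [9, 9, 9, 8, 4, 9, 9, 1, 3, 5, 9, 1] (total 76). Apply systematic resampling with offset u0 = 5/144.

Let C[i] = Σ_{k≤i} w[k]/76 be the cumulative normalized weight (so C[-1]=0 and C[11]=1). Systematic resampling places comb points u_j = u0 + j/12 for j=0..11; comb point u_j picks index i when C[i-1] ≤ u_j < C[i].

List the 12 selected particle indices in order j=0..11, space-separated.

0 0 1 2 3 3 5 5 6 8 9 10

C = [9/76, 9/38, 27/76, 35/76, 39/76, 12/19, 3/4, 29/38, 61/76, 33/38, 75/76, 1]
j=0: u_0=5/144 ∈ [0, 9/76) → index 0
j=1: u_1=17/144 ∈ [0, 9/76) → index 0
j=2: u_2=29/144 ∈ [9/76, 9/38) → index 1
j=3: u_3=41/144 ∈ [9/38, 27/76) → index 2
j=4: u_4=53/144 ∈ [27/76, 35/76) → index 3
j=5: u_5=65/144 ∈ [27/76, 35/76) → index 3
j=6: u_6=77/144 ∈ [39/76, 12/19) → index 5
j=7: u_7=89/144 ∈ [39/76, 12/19) → index 5
j=8: u_8=101/144 ∈ [12/19, 3/4) → index 6
j=9: u_9=113/144 ∈ [29/38, 61/76) → index 8
j=10: u_10=125/144 ∈ [61/76, 33/38) → index 9
j=11: u_11=137/144 ∈ [33/38, 75/76) → index 10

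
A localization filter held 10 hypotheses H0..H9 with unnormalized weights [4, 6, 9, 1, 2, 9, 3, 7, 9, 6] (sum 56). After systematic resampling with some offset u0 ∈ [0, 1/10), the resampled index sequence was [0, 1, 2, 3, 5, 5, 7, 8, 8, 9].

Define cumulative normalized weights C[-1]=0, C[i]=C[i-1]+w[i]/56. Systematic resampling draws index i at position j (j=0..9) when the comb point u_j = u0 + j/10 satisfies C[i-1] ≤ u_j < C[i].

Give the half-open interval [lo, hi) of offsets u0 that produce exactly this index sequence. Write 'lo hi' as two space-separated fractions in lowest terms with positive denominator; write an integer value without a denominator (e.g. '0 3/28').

11/280 3/56

C = [1/14, 5/28, 19/56, 5/14, 11/28, 31/56, 17/28, 41/56, 25/28, 1]
j=0 picked index 0: u0 ∈ [0, 1/14)
j=1 picked index 1: u0 ∈ [-1/35, 11/140)
j=2 picked index 2: u0 ∈ [-3/140, 39/280)
j=3 picked index 3: u0 ∈ [11/280, 2/35)
j=4 picked index 5: u0 ∈ [-1/140, 43/280)
j=5 picked index 5: u0 ∈ [-3/28, 3/56)
j=6 picked index 7: u0 ∈ [1/140, 37/280)
j=7 picked index 8: u0 ∈ [9/280, 27/140)
j=8 picked index 8: u0 ∈ [-19/280, 13/140)
j=9 picked index 9: u0 ∈ [-1/140, 1/10)
intersection: [11/280, 3/56)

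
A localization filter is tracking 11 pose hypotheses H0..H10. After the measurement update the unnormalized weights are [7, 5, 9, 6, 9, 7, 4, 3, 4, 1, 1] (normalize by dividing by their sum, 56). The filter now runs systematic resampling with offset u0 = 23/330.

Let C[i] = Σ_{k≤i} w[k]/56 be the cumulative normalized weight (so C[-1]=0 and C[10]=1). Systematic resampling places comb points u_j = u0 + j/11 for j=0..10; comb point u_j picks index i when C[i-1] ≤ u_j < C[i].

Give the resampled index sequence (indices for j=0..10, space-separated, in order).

0 1 2 2 3 4 4 5 6 7 9

C = [1/8, 3/14, 3/8, 27/56, 9/14, 43/56, 47/56, 25/28, 27/28, 55/56, 1]
j=0: u_0=23/330 ∈ [0, 1/8) → index 0
j=1: u_1=53/330 ∈ [1/8, 3/14) → index 1
j=2: u_2=83/330 ∈ [3/14, 3/8) → index 2
j=3: u_3=113/330 ∈ [3/14, 3/8) → index 2
j=4: u_4=13/30 ∈ [3/8, 27/56) → index 3
j=5: u_5=173/330 ∈ [27/56, 9/14) → index 4
j=6: u_6=203/330 ∈ [27/56, 9/14) → index 4
j=7: u_7=233/330 ∈ [9/14, 43/56) → index 5
j=8: u_8=263/330 ∈ [43/56, 47/56) → index 6
j=9: u_9=293/330 ∈ [47/56, 25/28) → index 7
j=10: u_10=323/330 ∈ [27/28, 55/56) → index 9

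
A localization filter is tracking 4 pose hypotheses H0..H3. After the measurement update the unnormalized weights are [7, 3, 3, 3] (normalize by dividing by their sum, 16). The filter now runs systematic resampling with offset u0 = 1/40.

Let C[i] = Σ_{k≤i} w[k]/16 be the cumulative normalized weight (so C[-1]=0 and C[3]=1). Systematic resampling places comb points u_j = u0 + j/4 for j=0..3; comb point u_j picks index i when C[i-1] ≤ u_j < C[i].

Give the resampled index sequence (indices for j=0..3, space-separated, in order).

0 0 1 2

C = [7/16, 5/8, 13/16, 1]
j=0: u_0=1/40 ∈ [0, 7/16) → index 0
j=1: u_1=11/40 ∈ [0, 7/16) → index 0
j=2: u_2=21/40 ∈ [7/16, 5/8) → index 1
j=3: u_3=31/40 ∈ [5/8, 13/16) → index 2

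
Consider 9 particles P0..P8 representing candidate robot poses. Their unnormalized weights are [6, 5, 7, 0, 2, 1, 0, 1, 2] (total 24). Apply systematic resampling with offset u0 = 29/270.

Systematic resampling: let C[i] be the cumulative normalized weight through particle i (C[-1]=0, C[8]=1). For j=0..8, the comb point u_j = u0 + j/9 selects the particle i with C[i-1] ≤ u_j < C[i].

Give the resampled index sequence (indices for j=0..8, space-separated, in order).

C = [1/4, 11/24, 3/4, 3/4, 5/6, 7/8, 7/8, 11/12, 1]
j=0: u_0=29/270 ∈ [0, 1/4) → index 0
j=1: u_1=59/270 ∈ [0, 1/4) → index 0
j=2: u_2=89/270 ∈ [1/4, 11/24) → index 1
j=3: u_3=119/270 ∈ [1/4, 11/24) → index 1
j=4: u_4=149/270 ∈ [11/24, 3/4) → index 2
j=5: u_5=179/270 ∈ [11/24, 3/4) → index 2
j=6: u_6=209/270 ∈ [3/4, 5/6) → index 4
j=7: u_7=239/270 ∈ [7/8, 11/12) → index 7
j=8: u_8=269/270 ∈ [11/12, 1) → index 8

0 0 1 1 2 2 4 7 8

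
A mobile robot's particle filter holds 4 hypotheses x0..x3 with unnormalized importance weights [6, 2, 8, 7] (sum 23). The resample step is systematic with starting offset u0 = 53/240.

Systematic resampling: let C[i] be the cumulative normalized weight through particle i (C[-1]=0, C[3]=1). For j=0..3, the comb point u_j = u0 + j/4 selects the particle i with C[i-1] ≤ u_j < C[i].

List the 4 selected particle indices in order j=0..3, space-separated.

0 2 3 3

C = [6/23, 8/23, 16/23, 1]
j=0: u_0=53/240 ∈ [0, 6/23) → index 0
j=1: u_1=113/240 ∈ [8/23, 16/23) → index 2
j=2: u_2=173/240 ∈ [16/23, 1) → index 3
j=3: u_3=233/240 ∈ [16/23, 1) → index 3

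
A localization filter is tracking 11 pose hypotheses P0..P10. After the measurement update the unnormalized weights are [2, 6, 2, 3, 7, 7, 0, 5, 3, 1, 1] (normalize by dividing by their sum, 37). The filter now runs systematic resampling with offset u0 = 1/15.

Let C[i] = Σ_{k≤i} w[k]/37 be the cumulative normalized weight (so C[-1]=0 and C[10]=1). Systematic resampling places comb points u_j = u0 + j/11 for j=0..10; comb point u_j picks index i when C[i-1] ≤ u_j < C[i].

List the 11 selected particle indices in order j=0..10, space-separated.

C = [2/37, 8/37, 10/37, 13/37, 20/37, 27/37, 27/37, 32/37, 35/37, 36/37, 1]
j=0: u_0=1/15 ∈ [2/37, 8/37) → index 1
j=1: u_1=26/165 ∈ [2/37, 8/37) → index 1
j=2: u_2=41/165 ∈ [8/37, 10/37) → index 2
j=3: u_3=56/165 ∈ [10/37, 13/37) → index 3
j=4: u_4=71/165 ∈ [13/37, 20/37) → index 4
j=5: u_5=86/165 ∈ [13/37, 20/37) → index 4
j=6: u_6=101/165 ∈ [20/37, 27/37) → index 5
j=7: u_7=116/165 ∈ [20/37, 27/37) → index 5
j=8: u_8=131/165 ∈ [27/37, 32/37) → index 7
j=9: u_9=146/165 ∈ [32/37, 35/37) → index 8
j=10: u_10=161/165 ∈ [36/37, 1) → index 10

1 1 2 3 4 4 5 5 7 8 10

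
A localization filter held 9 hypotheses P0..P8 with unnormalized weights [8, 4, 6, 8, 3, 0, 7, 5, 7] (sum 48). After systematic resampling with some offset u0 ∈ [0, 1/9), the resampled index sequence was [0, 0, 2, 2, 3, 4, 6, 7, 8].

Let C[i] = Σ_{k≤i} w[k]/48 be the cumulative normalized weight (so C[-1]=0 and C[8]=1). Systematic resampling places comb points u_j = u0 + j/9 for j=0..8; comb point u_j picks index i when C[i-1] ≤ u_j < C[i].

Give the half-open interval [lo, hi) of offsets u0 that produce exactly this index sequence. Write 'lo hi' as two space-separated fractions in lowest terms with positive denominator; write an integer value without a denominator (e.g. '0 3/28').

1/36 1/24

C = [1/6, 1/4, 3/8, 13/24, 29/48, 29/48, 3/4, 41/48, 1]
j=0 picked index 0: u0 ∈ [0, 1/6)
j=1 picked index 0: u0 ∈ [-1/9, 1/18)
j=2 picked index 2: u0 ∈ [1/36, 11/72)
j=3 picked index 2: u0 ∈ [-1/12, 1/24)
j=4 picked index 3: u0 ∈ [-5/72, 7/72)
j=5 picked index 4: u0 ∈ [-1/72, 7/144)
j=6 picked index 6: u0 ∈ [-1/16, 1/12)
j=7 picked index 7: u0 ∈ [-1/36, 11/144)
j=8 picked index 8: u0 ∈ [-5/144, 1/9)
intersection: [1/36, 1/24)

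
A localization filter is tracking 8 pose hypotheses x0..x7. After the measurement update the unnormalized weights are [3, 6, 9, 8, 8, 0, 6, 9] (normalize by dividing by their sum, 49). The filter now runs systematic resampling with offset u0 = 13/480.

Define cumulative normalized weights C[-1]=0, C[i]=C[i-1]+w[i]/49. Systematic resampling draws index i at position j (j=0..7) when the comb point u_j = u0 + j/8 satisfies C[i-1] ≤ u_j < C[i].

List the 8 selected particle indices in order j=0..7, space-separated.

C = [3/49, 9/49, 18/49, 26/49, 34/49, 34/49, 40/49, 1]
j=0: u_0=13/480 ∈ [0, 3/49) → index 0
j=1: u_1=73/480 ∈ [3/49, 9/49) → index 1
j=2: u_2=133/480 ∈ [9/49, 18/49) → index 2
j=3: u_3=193/480 ∈ [18/49, 26/49) → index 3
j=4: u_4=253/480 ∈ [18/49, 26/49) → index 3
j=5: u_5=313/480 ∈ [26/49, 34/49) → index 4
j=6: u_6=373/480 ∈ [34/49, 40/49) → index 6
j=7: u_7=433/480 ∈ [40/49, 1) → index 7

0 1 2 3 3 4 6 7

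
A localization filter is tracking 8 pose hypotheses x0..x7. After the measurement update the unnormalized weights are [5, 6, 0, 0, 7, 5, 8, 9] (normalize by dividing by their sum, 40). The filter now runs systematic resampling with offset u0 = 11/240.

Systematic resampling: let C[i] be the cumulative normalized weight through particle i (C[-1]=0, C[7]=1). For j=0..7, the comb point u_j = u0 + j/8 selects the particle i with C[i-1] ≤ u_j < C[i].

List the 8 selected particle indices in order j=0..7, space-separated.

0 1 4 4 5 6 7 7

C = [1/8, 11/40, 11/40, 11/40, 9/20, 23/40, 31/40, 1]
j=0: u_0=11/240 ∈ [0, 1/8) → index 0
j=1: u_1=41/240 ∈ [1/8, 11/40) → index 1
j=2: u_2=71/240 ∈ [11/40, 9/20) → index 4
j=3: u_3=101/240 ∈ [11/40, 9/20) → index 4
j=4: u_4=131/240 ∈ [9/20, 23/40) → index 5
j=5: u_5=161/240 ∈ [23/40, 31/40) → index 6
j=6: u_6=191/240 ∈ [31/40, 1) → index 7
j=7: u_7=221/240 ∈ [31/40, 1) → index 7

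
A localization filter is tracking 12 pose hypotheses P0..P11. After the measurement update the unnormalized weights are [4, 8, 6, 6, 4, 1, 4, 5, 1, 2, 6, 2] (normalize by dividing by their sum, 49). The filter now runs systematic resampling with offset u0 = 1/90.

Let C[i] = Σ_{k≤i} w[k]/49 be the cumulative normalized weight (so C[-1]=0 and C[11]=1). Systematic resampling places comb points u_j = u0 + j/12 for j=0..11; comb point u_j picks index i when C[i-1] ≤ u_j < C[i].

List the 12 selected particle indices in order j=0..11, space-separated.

0 1 1 2 2 3 4 6 7 7 10 10

C = [4/49, 12/49, 18/49, 24/49, 4/7, 29/49, 33/49, 38/49, 39/49, 41/49, 47/49, 1]
j=0: u_0=1/90 ∈ [0, 4/49) → index 0
j=1: u_1=17/180 ∈ [4/49, 12/49) → index 1
j=2: u_2=8/45 ∈ [4/49, 12/49) → index 1
j=3: u_3=47/180 ∈ [12/49, 18/49) → index 2
j=4: u_4=31/90 ∈ [12/49, 18/49) → index 2
j=5: u_5=77/180 ∈ [18/49, 24/49) → index 3
j=6: u_6=23/45 ∈ [24/49, 4/7) → index 4
j=7: u_7=107/180 ∈ [29/49, 33/49) → index 6
j=8: u_8=61/90 ∈ [33/49, 38/49) → index 7
j=9: u_9=137/180 ∈ [33/49, 38/49) → index 7
j=10: u_10=38/45 ∈ [41/49, 47/49) → index 10
j=11: u_11=167/180 ∈ [41/49, 47/49) → index 10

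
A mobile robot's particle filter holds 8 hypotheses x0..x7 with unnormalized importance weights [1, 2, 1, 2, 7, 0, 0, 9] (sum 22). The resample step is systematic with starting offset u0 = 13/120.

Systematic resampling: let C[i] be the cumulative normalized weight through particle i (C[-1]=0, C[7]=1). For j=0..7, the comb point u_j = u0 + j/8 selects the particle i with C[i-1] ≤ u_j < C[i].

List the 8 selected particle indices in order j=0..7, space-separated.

1 3 4 4 7 7 7 7

C = [1/22, 3/22, 2/11, 3/11, 13/22, 13/22, 13/22, 1]
j=0: u_0=13/120 ∈ [1/22, 3/22) → index 1
j=1: u_1=7/30 ∈ [2/11, 3/11) → index 3
j=2: u_2=43/120 ∈ [3/11, 13/22) → index 4
j=3: u_3=29/60 ∈ [3/11, 13/22) → index 4
j=4: u_4=73/120 ∈ [13/22, 1) → index 7
j=5: u_5=11/15 ∈ [13/22, 1) → index 7
j=6: u_6=103/120 ∈ [13/22, 1) → index 7
j=7: u_7=59/60 ∈ [13/22, 1) → index 7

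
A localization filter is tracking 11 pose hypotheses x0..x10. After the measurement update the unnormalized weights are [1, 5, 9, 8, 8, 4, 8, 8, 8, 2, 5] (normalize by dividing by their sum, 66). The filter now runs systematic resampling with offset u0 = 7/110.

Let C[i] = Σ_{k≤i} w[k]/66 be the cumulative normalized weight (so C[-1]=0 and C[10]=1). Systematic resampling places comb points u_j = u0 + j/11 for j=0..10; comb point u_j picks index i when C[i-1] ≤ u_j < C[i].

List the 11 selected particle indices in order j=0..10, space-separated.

C = [1/66, 1/11, 5/22, 23/66, 31/66, 35/66, 43/66, 17/22, 59/66, 61/66, 1]
j=0: u_0=7/110 ∈ [1/66, 1/11) → index 1
j=1: u_1=17/110 ∈ [1/11, 5/22) → index 2
j=2: u_2=27/110 ∈ [5/22, 23/66) → index 3
j=3: u_3=37/110 ∈ [5/22, 23/66) → index 3
j=4: u_4=47/110 ∈ [23/66, 31/66) → index 4
j=5: u_5=57/110 ∈ [31/66, 35/66) → index 5
j=6: u_6=67/110 ∈ [35/66, 43/66) → index 6
j=7: u_7=7/10 ∈ [43/66, 17/22) → index 7
j=8: u_8=87/110 ∈ [17/22, 59/66) → index 8
j=9: u_9=97/110 ∈ [17/22, 59/66) → index 8
j=10: u_10=107/110 ∈ [61/66, 1) → index 10

1 2 3 3 4 5 6 7 8 8 10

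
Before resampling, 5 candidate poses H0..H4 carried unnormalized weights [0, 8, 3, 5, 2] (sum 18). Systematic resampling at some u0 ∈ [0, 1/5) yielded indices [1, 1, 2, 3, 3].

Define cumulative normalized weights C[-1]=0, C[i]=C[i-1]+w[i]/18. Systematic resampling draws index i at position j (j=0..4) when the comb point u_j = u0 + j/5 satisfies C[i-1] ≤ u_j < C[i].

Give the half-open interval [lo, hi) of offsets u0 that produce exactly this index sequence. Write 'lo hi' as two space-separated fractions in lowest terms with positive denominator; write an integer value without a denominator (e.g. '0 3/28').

2/45 4/45

C = [0, 4/9, 11/18, 8/9, 1]
j=0 picked index 1: u0 ∈ [0, 4/9)
j=1 picked index 1: u0 ∈ [-1/5, 11/45)
j=2 picked index 2: u0 ∈ [2/45, 19/90)
j=3 picked index 3: u0 ∈ [1/90, 13/45)
j=4 picked index 3: u0 ∈ [-17/90, 4/45)
intersection: [2/45, 4/45)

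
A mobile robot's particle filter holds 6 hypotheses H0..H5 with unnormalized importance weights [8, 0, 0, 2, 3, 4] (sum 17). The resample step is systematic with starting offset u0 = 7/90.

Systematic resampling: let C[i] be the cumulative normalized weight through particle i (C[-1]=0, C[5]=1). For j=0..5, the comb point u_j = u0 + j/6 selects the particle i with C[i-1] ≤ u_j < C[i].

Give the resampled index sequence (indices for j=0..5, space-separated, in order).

C = [8/17, 8/17, 8/17, 10/17, 13/17, 1]
j=0: u_0=7/90 ∈ [0, 8/17) → index 0
j=1: u_1=11/45 ∈ [0, 8/17) → index 0
j=2: u_2=37/90 ∈ [0, 8/17) → index 0
j=3: u_3=26/45 ∈ [8/17, 10/17) → index 3
j=4: u_4=67/90 ∈ [10/17, 13/17) → index 4
j=5: u_5=41/45 ∈ [13/17, 1) → index 5

0 0 0 3 4 5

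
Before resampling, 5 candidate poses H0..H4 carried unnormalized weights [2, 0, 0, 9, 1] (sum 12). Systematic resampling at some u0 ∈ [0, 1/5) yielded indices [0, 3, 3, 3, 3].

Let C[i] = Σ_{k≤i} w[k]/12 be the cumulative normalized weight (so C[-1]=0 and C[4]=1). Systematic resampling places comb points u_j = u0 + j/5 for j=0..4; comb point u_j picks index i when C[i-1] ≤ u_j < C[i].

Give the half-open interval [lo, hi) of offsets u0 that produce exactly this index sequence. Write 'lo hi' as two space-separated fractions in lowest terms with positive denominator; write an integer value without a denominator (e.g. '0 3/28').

C = [1/6, 1/6, 1/6, 11/12, 1]
j=0 picked index 0: u0 ∈ [0, 1/6)
j=1 picked index 3: u0 ∈ [-1/30, 43/60)
j=2 picked index 3: u0 ∈ [-7/30, 31/60)
j=3 picked index 3: u0 ∈ [-13/30, 19/60)
j=4 picked index 3: u0 ∈ [-19/30, 7/60)
intersection: [0, 7/60)

0 7/60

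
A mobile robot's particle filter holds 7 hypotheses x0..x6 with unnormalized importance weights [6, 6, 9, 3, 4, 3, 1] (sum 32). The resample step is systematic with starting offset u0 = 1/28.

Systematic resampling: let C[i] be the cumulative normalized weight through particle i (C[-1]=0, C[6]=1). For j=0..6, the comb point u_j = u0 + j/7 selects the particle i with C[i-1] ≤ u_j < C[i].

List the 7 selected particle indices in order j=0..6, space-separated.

0 0 1 2 2 4 5

C = [3/16, 3/8, 21/32, 3/4, 7/8, 31/32, 1]
j=0: u_0=1/28 ∈ [0, 3/16) → index 0
j=1: u_1=5/28 ∈ [0, 3/16) → index 0
j=2: u_2=9/28 ∈ [3/16, 3/8) → index 1
j=3: u_3=13/28 ∈ [3/8, 21/32) → index 2
j=4: u_4=17/28 ∈ [3/8, 21/32) → index 2
j=5: u_5=3/4 ∈ [3/4, 7/8) → index 4
j=6: u_6=25/28 ∈ [7/8, 31/32) → index 5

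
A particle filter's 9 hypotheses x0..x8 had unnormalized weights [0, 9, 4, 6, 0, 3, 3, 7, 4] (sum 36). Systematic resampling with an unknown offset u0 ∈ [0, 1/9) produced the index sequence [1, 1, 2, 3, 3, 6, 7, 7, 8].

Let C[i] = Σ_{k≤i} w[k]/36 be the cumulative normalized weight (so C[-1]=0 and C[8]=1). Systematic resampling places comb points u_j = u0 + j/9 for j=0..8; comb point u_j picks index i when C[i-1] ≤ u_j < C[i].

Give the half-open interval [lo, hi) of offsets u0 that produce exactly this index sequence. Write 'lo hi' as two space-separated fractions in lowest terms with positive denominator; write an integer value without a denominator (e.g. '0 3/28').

C = [0, 1/4, 13/36, 19/36, 19/36, 11/18, 25/36, 8/9, 1]
j=0 picked index 1: u0 ∈ [0, 1/4)
j=1 picked index 1: u0 ∈ [-1/9, 5/36)
j=2 picked index 2: u0 ∈ [1/36, 5/36)
j=3 picked index 3: u0 ∈ [1/36, 7/36)
j=4 picked index 3: u0 ∈ [-1/12, 1/12)
j=5 picked index 6: u0 ∈ [1/18, 5/36)
j=6 picked index 7: u0 ∈ [1/36, 2/9)
j=7 picked index 7: u0 ∈ [-1/12, 1/9)
j=8 picked index 8: u0 ∈ [0, 1/9)
intersection: [1/18, 1/12)

1/18 1/12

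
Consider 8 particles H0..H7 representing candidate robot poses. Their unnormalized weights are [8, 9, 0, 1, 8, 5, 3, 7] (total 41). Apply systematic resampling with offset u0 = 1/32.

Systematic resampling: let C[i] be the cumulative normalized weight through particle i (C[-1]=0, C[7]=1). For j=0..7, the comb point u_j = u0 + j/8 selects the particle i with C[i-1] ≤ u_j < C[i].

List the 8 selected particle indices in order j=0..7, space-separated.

0 0 1 1 4 5 6 7

C = [8/41, 17/41, 17/41, 18/41, 26/41, 31/41, 34/41, 1]
j=0: u_0=1/32 ∈ [0, 8/41) → index 0
j=1: u_1=5/32 ∈ [0, 8/41) → index 0
j=2: u_2=9/32 ∈ [8/41, 17/41) → index 1
j=3: u_3=13/32 ∈ [8/41, 17/41) → index 1
j=4: u_4=17/32 ∈ [18/41, 26/41) → index 4
j=5: u_5=21/32 ∈ [26/41, 31/41) → index 5
j=6: u_6=25/32 ∈ [31/41, 34/41) → index 6
j=7: u_7=29/32 ∈ [34/41, 1) → index 7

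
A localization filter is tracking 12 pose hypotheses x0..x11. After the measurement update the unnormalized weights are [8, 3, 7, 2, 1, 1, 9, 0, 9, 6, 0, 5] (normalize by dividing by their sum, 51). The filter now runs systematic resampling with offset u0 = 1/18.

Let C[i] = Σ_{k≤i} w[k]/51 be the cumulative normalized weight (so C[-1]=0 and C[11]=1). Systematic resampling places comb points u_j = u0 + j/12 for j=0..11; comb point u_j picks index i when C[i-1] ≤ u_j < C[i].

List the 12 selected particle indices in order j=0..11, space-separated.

0 0 2 2 3 6 6 8 8 9 9 11

C = [8/51, 11/51, 6/17, 20/51, 7/17, 22/51, 31/51, 31/51, 40/51, 46/51, 46/51, 1]
j=0: u_0=1/18 ∈ [0, 8/51) → index 0
j=1: u_1=5/36 ∈ [0, 8/51) → index 0
j=2: u_2=2/9 ∈ [11/51, 6/17) → index 2
j=3: u_3=11/36 ∈ [11/51, 6/17) → index 2
j=4: u_4=7/18 ∈ [6/17, 20/51) → index 3
j=5: u_5=17/36 ∈ [22/51, 31/51) → index 6
j=6: u_6=5/9 ∈ [22/51, 31/51) → index 6
j=7: u_7=23/36 ∈ [31/51, 40/51) → index 8
j=8: u_8=13/18 ∈ [31/51, 40/51) → index 8
j=9: u_9=29/36 ∈ [40/51, 46/51) → index 9
j=10: u_10=8/9 ∈ [40/51, 46/51) → index 9
j=11: u_11=35/36 ∈ [46/51, 1) → index 11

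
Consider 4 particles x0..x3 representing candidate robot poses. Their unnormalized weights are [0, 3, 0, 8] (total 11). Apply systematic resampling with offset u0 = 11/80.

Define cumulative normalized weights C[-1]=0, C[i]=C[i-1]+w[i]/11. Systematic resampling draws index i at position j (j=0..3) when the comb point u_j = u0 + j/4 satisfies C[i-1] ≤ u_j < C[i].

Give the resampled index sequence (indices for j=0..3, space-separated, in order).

C = [0, 3/11, 3/11, 1]
j=0: u_0=11/80 ∈ [0, 3/11) → index 1
j=1: u_1=31/80 ∈ [3/11, 1) → index 3
j=2: u_2=51/80 ∈ [3/11, 1) → index 3
j=3: u_3=71/80 ∈ [3/11, 1) → index 3

1 3 3 3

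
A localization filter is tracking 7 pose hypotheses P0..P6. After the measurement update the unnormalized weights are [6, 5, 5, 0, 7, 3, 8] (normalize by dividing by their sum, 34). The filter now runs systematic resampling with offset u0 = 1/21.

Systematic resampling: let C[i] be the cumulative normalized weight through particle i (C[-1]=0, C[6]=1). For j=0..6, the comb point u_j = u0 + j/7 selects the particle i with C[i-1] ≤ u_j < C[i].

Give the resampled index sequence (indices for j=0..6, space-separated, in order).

0 1 2 4 4 5 6

C = [3/17, 11/34, 8/17, 8/17, 23/34, 13/17, 1]
j=0: u_0=1/21 ∈ [0, 3/17) → index 0
j=1: u_1=4/21 ∈ [3/17, 11/34) → index 1
j=2: u_2=1/3 ∈ [11/34, 8/17) → index 2
j=3: u_3=10/21 ∈ [8/17, 23/34) → index 4
j=4: u_4=13/21 ∈ [8/17, 23/34) → index 4
j=5: u_5=16/21 ∈ [23/34, 13/17) → index 5
j=6: u_6=19/21 ∈ [13/17, 1) → index 6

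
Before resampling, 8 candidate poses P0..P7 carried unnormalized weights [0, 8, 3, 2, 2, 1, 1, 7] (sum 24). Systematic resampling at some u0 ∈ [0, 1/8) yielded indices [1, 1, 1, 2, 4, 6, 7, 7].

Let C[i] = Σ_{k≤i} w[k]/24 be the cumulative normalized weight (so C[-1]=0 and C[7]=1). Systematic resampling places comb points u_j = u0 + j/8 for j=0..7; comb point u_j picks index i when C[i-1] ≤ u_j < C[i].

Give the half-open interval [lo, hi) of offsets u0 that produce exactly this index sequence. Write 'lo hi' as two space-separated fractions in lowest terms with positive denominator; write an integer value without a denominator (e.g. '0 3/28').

1/24 1/12

C = [0, 1/3, 11/24, 13/24, 5/8, 2/3, 17/24, 1]
j=0 picked index 1: u0 ∈ [0, 1/3)
j=1 picked index 1: u0 ∈ [-1/8, 5/24)
j=2 picked index 1: u0 ∈ [-1/4, 1/12)
j=3 picked index 2: u0 ∈ [-1/24, 1/12)
j=4 picked index 4: u0 ∈ [1/24, 1/8)
j=5 picked index 6: u0 ∈ [1/24, 1/12)
j=6 picked index 7: u0 ∈ [-1/24, 1/4)
j=7 picked index 7: u0 ∈ [-1/6, 1/8)
intersection: [1/24, 1/12)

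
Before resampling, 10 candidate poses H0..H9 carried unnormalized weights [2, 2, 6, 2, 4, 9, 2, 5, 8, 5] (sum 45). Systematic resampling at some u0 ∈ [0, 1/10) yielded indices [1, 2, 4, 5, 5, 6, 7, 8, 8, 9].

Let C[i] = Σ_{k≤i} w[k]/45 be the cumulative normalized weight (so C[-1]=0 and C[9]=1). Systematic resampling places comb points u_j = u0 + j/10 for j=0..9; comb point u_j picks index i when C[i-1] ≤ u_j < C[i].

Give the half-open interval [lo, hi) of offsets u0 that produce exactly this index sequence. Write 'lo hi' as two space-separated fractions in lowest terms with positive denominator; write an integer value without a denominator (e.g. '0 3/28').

C = [2/45, 4/45, 2/9, 4/15, 16/45, 5/9, 3/5, 32/45, 8/9, 1]
j=0 picked index 1: u0 ∈ [2/45, 4/45)
j=1 picked index 2: u0 ∈ [-1/90, 11/90)
j=2 picked index 4: u0 ∈ [1/15, 7/45)
j=3 picked index 5: u0 ∈ [1/18, 23/90)
j=4 picked index 5: u0 ∈ [-2/45, 7/45)
j=5 picked index 6: u0 ∈ [1/18, 1/10)
j=6 picked index 7: u0 ∈ [0, 1/9)
j=7 picked index 8: u0 ∈ [1/90, 17/90)
j=8 picked index 8: u0 ∈ [-4/45, 4/45)
j=9 picked index 9: u0 ∈ [-1/90, 1/10)
intersection: [1/15, 4/45)

1/15 4/45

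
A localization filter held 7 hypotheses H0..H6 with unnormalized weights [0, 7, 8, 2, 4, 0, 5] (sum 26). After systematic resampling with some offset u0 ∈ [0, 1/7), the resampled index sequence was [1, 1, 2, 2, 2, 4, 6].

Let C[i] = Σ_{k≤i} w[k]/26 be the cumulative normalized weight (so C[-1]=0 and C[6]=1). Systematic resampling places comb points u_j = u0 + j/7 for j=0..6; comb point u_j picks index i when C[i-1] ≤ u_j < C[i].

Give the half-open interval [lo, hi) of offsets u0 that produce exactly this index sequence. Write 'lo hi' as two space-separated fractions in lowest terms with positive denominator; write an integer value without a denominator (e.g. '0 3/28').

C = [0, 7/26, 15/26, 17/26, 21/26, 21/26, 1]
j=0 picked index 1: u0 ∈ [0, 7/26)
j=1 picked index 1: u0 ∈ [-1/7, 23/182)
j=2 picked index 2: u0 ∈ [-3/182, 53/182)
j=3 picked index 2: u0 ∈ [-29/182, 27/182)
j=4 picked index 2: u0 ∈ [-55/182, 1/182)
j=5 picked index 4: u0 ∈ [-11/182, 17/182)
j=6 picked index 6: u0 ∈ [-9/182, 1/7)
intersection: [0, 1/182)

0 1/182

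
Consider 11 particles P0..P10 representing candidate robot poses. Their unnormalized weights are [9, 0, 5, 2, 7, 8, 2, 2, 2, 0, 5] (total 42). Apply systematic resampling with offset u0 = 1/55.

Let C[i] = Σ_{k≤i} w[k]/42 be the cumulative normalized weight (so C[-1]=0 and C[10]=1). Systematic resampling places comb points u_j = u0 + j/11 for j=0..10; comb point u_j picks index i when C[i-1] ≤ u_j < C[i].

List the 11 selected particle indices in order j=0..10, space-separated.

C = [3/14, 3/14, 1/3, 8/21, 23/42, 31/42, 11/14, 5/6, 37/42, 37/42, 1]
j=0: u_0=1/55 ∈ [0, 3/14) → index 0
j=1: u_1=6/55 ∈ [0, 3/14) → index 0
j=2: u_2=1/5 ∈ [0, 3/14) → index 0
j=3: u_3=16/55 ∈ [3/14, 1/3) → index 2
j=4: u_4=21/55 ∈ [8/21, 23/42) → index 4
j=5: u_5=26/55 ∈ [8/21, 23/42) → index 4
j=6: u_6=31/55 ∈ [23/42, 31/42) → index 5
j=7: u_7=36/55 ∈ [23/42, 31/42) → index 5
j=8: u_8=41/55 ∈ [31/42, 11/14) → index 6
j=9: u_9=46/55 ∈ [5/6, 37/42) → index 8
j=10: u_10=51/55 ∈ [37/42, 1) → index 10

0 0 0 2 4 4 5 5 6 8 10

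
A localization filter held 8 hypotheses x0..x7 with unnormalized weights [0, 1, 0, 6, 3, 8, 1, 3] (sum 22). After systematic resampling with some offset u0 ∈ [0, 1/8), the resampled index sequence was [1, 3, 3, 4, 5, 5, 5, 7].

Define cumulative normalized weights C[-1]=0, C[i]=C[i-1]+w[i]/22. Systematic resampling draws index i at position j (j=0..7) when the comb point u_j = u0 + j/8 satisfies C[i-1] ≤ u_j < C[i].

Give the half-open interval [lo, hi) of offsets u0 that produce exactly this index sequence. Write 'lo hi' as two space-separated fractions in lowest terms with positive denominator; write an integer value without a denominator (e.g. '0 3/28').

C = [0, 1/22, 1/22, 7/22, 5/11, 9/11, 19/22, 1]
j=0 picked index 1: u0 ∈ [0, 1/22)
j=1 picked index 3: u0 ∈ [-7/88, 17/88)
j=2 picked index 3: u0 ∈ [-9/44, 3/44)
j=3 picked index 4: u0 ∈ [-5/88, 7/88)
j=4 picked index 5: u0 ∈ [-1/22, 7/22)
j=5 picked index 5: u0 ∈ [-15/88, 17/88)
j=6 picked index 5: u0 ∈ [-13/44, 3/44)
j=7 picked index 7: u0 ∈ [-1/88, 1/8)
intersection: [0, 1/22)

0 1/22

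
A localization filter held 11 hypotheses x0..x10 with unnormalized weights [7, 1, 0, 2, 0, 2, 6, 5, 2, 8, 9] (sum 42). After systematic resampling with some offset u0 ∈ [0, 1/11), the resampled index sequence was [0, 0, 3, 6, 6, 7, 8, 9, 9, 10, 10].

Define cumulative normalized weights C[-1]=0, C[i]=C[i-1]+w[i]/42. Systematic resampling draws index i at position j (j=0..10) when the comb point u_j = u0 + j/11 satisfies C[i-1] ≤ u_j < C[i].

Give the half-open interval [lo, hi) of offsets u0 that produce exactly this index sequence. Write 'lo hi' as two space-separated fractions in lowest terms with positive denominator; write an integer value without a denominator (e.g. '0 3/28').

C = [1/6, 4/21, 4/21, 5/21, 5/21, 2/7, 3/7, 23/42, 25/42, 11/14, 1]
j=0 picked index 0: u0 ∈ [0, 1/6)
j=1 picked index 0: u0 ∈ [-1/11, 5/66)
j=2 picked index 3: u0 ∈ [2/231, 13/231)
j=3 picked index 6: u0 ∈ [1/77, 12/77)
j=4 picked index 6: u0 ∈ [-6/77, 5/77)
j=5 picked index 7: u0 ∈ [-2/77, 43/462)
j=6 picked index 8: u0 ∈ [1/462, 23/462)
j=7 picked index 9: u0 ∈ [-19/462, 23/154)
j=8 picked index 9: u0 ∈ [-61/462, 9/154)
j=9 picked index 10: u0 ∈ [-5/154, 2/11)
j=10 picked index 10: u0 ∈ [-19/154, 1/11)
intersection: [1/77, 23/462)

1/77 23/462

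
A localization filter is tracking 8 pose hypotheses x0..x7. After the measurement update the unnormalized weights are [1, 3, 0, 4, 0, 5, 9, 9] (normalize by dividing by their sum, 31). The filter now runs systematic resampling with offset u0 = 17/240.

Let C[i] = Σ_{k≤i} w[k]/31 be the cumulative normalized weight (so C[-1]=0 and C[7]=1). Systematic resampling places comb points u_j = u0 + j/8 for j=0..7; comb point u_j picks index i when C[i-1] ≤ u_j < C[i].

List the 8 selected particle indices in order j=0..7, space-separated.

C = [1/31, 4/31, 4/31, 8/31, 8/31, 13/31, 22/31, 1]
j=0: u_0=17/240 ∈ [1/31, 4/31) → index 1
j=1: u_1=47/240 ∈ [4/31, 8/31) → index 3
j=2: u_2=77/240 ∈ [8/31, 13/31) → index 5
j=3: u_3=107/240 ∈ [13/31, 22/31) → index 6
j=4: u_4=137/240 ∈ [13/31, 22/31) → index 6
j=5: u_5=167/240 ∈ [13/31, 22/31) → index 6
j=6: u_6=197/240 ∈ [22/31, 1) → index 7
j=7: u_7=227/240 ∈ [22/31, 1) → index 7

1 3 5 6 6 6 7 7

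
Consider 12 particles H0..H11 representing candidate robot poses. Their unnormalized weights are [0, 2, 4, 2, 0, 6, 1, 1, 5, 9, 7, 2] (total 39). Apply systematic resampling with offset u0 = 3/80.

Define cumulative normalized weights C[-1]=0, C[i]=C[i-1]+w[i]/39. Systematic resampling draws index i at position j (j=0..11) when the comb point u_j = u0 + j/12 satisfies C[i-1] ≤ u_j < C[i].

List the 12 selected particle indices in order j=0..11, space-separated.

1 2 3 5 6 8 8 9 9 10 10 11

C = [0, 2/39, 2/13, 8/39, 8/39, 14/39, 5/13, 16/39, 7/13, 10/13, 37/39, 1]
j=0: u_0=3/80 ∈ [0, 2/39) → index 1
j=1: u_1=29/240 ∈ [2/39, 2/13) → index 2
j=2: u_2=49/240 ∈ [2/13, 8/39) → index 3
j=3: u_3=23/80 ∈ [8/39, 14/39) → index 5
j=4: u_4=89/240 ∈ [14/39, 5/13) → index 6
j=5: u_5=109/240 ∈ [16/39, 7/13) → index 8
j=6: u_6=43/80 ∈ [16/39, 7/13) → index 8
j=7: u_7=149/240 ∈ [7/13, 10/13) → index 9
j=8: u_8=169/240 ∈ [7/13, 10/13) → index 9
j=9: u_9=63/80 ∈ [10/13, 37/39) → index 10
j=10: u_10=209/240 ∈ [10/13, 37/39) → index 10
j=11: u_11=229/240 ∈ [37/39, 1) → index 11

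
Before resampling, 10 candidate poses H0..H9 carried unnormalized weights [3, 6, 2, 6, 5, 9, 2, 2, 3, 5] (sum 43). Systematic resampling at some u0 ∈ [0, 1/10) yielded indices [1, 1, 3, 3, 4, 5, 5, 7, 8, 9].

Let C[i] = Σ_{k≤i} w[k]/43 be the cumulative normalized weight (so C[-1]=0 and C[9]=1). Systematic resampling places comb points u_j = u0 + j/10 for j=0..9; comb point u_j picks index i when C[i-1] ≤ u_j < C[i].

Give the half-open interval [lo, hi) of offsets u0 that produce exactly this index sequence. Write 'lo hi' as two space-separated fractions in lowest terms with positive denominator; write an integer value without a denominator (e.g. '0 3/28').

C = [3/43, 9/43, 11/43, 17/43, 22/43, 31/43, 33/43, 35/43, 38/43, 1]
j=0 picked index 1: u0 ∈ [3/43, 9/43)
j=1 picked index 1: u0 ∈ [-13/430, 47/430)
j=2 picked index 3: u0 ∈ [12/215, 42/215)
j=3 picked index 3: u0 ∈ [-19/430, 41/430)
j=4 picked index 4: u0 ∈ [-1/215, 24/215)
j=5 picked index 5: u0 ∈ [1/86, 19/86)
j=6 picked index 5: u0 ∈ [-19/215, 26/215)
j=7 picked index 7: u0 ∈ [29/430, 49/430)
j=8 picked index 8: u0 ∈ [3/215, 18/215)
j=9 picked index 9: u0 ∈ [-7/430, 1/10)
intersection: [3/43, 18/215)

3/43 18/215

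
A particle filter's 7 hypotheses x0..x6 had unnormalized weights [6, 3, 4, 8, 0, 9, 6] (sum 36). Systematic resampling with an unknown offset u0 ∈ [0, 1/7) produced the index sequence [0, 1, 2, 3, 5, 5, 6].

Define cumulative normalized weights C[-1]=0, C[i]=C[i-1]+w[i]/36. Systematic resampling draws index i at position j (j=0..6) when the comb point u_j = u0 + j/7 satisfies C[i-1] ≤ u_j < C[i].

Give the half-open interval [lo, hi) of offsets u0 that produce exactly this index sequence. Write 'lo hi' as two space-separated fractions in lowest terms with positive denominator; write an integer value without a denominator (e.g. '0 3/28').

1/42 19/252

C = [1/6, 1/4, 13/36, 7/12, 7/12, 5/6, 1]
j=0 picked index 0: u0 ∈ [0, 1/6)
j=1 picked index 1: u0 ∈ [1/42, 3/28)
j=2 picked index 2: u0 ∈ [-1/28, 19/252)
j=3 picked index 3: u0 ∈ [-17/252, 13/84)
j=4 picked index 5: u0 ∈ [1/84, 11/42)
j=5 picked index 5: u0 ∈ [-11/84, 5/42)
j=6 picked index 6: u0 ∈ [-1/42, 1/7)
intersection: [1/42, 19/252)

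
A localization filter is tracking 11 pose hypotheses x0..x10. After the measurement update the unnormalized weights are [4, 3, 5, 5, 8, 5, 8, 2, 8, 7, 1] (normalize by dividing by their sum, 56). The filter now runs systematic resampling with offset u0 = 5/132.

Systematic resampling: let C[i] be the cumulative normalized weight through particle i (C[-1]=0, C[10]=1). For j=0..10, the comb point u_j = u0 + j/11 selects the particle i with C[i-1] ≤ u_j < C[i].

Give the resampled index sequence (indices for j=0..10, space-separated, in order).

0 2 3 4 4 5 6 6 8 8 9

C = [1/14, 1/8, 3/14, 17/56, 25/56, 15/28, 19/28, 5/7, 6/7, 55/56, 1]
j=0: u_0=5/132 ∈ [0, 1/14) → index 0
j=1: u_1=17/132 ∈ [1/8, 3/14) → index 2
j=2: u_2=29/132 ∈ [3/14, 17/56) → index 3
j=3: u_3=41/132 ∈ [17/56, 25/56) → index 4
j=4: u_4=53/132 ∈ [17/56, 25/56) → index 4
j=5: u_5=65/132 ∈ [25/56, 15/28) → index 5
j=6: u_6=7/12 ∈ [15/28, 19/28) → index 6
j=7: u_7=89/132 ∈ [15/28, 19/28) → index 6
j=8: u_8=101/132 ∈ [5/7, 6/7) → index 8
j=9: u_9=113/132 ∈ [5/7, 6/7) → index 8
j=10: u_10=125/132 ∈ [6/7, 55/56) → index 9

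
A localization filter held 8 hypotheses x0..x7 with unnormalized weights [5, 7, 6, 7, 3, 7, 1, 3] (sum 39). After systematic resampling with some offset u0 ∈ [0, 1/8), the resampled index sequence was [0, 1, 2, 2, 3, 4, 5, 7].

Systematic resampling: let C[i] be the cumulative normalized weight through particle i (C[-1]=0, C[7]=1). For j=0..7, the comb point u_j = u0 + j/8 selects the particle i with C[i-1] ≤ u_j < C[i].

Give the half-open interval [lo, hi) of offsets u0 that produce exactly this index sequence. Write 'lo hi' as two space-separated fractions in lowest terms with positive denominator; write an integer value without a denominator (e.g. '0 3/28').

3/52 9/104

C = [5/39, 4/13, 6/13, 25/39, 28/39, 35/39, 12/13, 1]
j=0 picked index 0: u0 ∈ [0, 5/39)
j=1 picked index 1: u0 ∈ [1/312, 19/104)
j=2 picked index 2: u0 ∈ [3/52, 11/52)
j=3 picked index 2: u0 ∈ [-7/104, 9/104)
j=4 picked index 3: u0 ∈ [-1/26, 11/78)
j=5 picked index 4: u0 ∈ [5/312, 29/312)
j=6 picked index 5: u0 ∈ [-5/156, 23/156)
j=7 picked index 7: u0 ∈ [5/104, 1/8)
intersection: [3/52, 9/104)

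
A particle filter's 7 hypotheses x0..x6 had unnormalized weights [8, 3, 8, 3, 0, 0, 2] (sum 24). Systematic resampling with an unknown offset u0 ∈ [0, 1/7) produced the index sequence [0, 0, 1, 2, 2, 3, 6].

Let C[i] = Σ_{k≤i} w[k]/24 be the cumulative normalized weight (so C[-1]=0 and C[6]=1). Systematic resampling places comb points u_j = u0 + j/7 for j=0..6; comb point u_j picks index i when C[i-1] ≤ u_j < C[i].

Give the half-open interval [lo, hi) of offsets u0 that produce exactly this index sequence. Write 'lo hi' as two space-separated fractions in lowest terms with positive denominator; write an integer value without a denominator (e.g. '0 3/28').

C = [1/3, 11/24, 19/24, 11/12, 11/12, 11/12, 1]
j=0 picked index 0: u0 ∈ [0, 1/3)
j=1 picked index 0: u0 ∈ [-1/7, 4/21)
j=2 picked index 1: u0 ∈ [1/21, 29/168)
j=3 picked index 2: u0 ∈ [5/168, 61/168)
j=4 picked index 2: u0 ∈ [-19/168, 37/168)
j=5 picked index 3: u0 ∈ [13/168, 17/84)
j=6 picked index 6: u0 ∈ [5/84, 1/7)
intersection: [13/168, 1/7)

13/168 1/7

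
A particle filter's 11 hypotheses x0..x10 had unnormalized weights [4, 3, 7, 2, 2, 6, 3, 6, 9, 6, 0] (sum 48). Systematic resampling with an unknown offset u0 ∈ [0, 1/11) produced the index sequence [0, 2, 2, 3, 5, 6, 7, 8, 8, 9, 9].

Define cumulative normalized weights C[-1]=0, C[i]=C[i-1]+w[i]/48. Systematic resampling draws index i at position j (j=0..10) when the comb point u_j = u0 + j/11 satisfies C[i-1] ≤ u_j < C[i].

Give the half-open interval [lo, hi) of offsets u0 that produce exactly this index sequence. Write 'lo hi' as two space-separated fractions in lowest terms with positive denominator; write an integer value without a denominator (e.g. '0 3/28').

C = [1/12, 7/48, 7/24, 1/3, 3/8, 1/2, 9/16, 11/16, 7/8, 1, 1]
j=0 picked index 0: u0 ∈ [0, 1/12)
j=1 picked index 2: u0 ∈ [29/528, 53/264)
j=2 picked index 2: u0 ∈ [-19/528, 29/264)
j=3 picked index 3: u0 ∈ [5/264, 2/33)
j=4 picked index 5: u0 ∈ [1/88, 3/22)
j=5 picked index 6: u0 ∈ [1/22, 19/176)
j=6 picked index 7: u0 ∈ [3/176, 25/176)
j=7 picked index 8: u0 ∈ [9/176, 21/88)
j=8 picked index 8: u0 ∈ [-7/176, 13/88)
j=9 picked index 9: u0 ∈ [5/88, 2/11)
j=10 picked index 9: u0 ∈ [-3/88, 1/11)
intersection: [5/88, 2/33)

5/88 2/33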